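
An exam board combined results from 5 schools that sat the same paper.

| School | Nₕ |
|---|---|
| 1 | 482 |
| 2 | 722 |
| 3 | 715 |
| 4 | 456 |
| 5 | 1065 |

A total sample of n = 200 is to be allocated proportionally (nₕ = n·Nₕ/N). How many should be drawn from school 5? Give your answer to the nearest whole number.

62

N = 482 + 722 + 715 + 456 + 1065 = 3440.
n_5 = 200·1065/3440 = 61.919... → 62.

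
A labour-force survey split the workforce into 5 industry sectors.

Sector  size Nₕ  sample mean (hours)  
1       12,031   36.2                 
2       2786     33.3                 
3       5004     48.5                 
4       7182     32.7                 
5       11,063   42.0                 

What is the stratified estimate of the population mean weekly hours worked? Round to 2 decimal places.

x̄_st = (Σ Nₕx̄ₕ) / (Σ Nₕ) = (12031·36.2 + 2786·33.3 + 5004·48.5 + 7182·32.7 + 11063·42.0) / 38066
= 1470487.4 / 38066 = 38.6299... → 38.63.

38.63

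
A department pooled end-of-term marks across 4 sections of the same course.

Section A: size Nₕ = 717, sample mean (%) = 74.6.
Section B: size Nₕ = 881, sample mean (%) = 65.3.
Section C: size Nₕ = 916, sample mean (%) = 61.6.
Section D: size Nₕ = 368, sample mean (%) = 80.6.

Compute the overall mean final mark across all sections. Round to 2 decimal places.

68.39

x̄_st = (Σ Nₕx̄ₕ) / (Σ Nₕ) = (717·74.6 + 881·65.3 + 916·61.6 + 368·80.6) / 2882
= 197103.9 / 2882 = 68.3914... → 68.39.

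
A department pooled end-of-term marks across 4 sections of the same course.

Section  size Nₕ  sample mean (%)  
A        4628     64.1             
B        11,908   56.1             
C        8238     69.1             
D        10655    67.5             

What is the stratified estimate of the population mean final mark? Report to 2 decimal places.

N = 35429; weights Wₕ = Nₕ/N = (0.1306, 0.3361, 0.2325, 0.3007).
x̄_st = Σ Wₕ·x̄ₕ = 0.1306·64.1 + 0.3361·56.1 + 0.2325·69.1 + 0.3007·67.5 ≈ 63.5963...
→ 63.60.

63.60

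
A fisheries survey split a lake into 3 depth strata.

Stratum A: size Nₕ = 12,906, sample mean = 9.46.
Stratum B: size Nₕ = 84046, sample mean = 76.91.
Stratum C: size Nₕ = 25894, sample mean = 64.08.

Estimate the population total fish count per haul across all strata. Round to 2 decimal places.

A: 12906·9.46 = 122090.76
B: 84046·76.91 = 6463977.86
C: 25894·64.08 = 1659287.52
τ̂ = Σ Nₕx̄ₕ = 8245356.14.

8245356.14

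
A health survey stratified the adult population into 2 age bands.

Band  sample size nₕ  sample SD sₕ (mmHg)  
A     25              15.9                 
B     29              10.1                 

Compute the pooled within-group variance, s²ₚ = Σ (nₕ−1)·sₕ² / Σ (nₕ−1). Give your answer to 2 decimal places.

A: (25−1)·15.9² = 24·252.81 = 6067.44
B: (29−1)·10.1² = 28·102.01 = 2856.28
Numerator = 8923.72; denominator = Σ(nₕ−1) = 52.
s²ₚ = 8923.72/52 = 171.61 → 171.61.

171.61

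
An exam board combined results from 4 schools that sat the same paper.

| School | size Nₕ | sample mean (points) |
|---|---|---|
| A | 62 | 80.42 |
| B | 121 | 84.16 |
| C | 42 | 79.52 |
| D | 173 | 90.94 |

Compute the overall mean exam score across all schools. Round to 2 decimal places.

86.03

N = 398; weights Wₕ = Nₕ/N = (0.1558, 0.3040, 0.1055, 0.4347).
x̄_st = Σ Wₕ·x̄ₕ = 0.1558·80.42 + 0.3040·84.16 + 0.1055·79.52 + 0.4347·90.94 ≈ 86.0348...
→ 86.03.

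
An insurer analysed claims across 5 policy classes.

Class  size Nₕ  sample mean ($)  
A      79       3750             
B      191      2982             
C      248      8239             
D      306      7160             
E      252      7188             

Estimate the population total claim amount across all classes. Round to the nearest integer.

A: 79·3750 = 296250
B: 191·2982 = 569562
C: 248·8239 = 2043272
D: 306·7160 = 2190960
E: 252·7188 = 1811376
τ̂ = Σ Nₕx̄ₕ = 6911420.

6911420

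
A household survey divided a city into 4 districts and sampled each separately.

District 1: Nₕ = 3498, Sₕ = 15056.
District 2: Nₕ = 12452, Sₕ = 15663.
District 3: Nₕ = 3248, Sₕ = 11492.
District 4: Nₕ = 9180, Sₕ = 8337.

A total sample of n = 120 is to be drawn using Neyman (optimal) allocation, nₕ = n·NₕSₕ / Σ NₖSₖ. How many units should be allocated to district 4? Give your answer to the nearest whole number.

Σ NₕSₕ = 3498·15056 + 12452·15663 + 3248·11492 + 9180·8337 = 361561240.
Share for 4: 76533660/361561240 = 0.21168.
n_4 = 120 × 0.21168 = 25.401... → 25.

25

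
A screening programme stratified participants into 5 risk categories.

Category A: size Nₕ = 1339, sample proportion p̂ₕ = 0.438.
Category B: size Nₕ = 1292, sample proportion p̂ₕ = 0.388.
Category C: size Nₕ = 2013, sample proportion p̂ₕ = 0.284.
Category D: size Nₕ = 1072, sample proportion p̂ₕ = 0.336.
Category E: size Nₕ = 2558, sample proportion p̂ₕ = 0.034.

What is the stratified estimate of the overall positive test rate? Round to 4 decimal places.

0.2546

Wₕ = Nₕ/N with N = 8274: 0.1618, 0.1562, 0.2433, 0.1296, 0.3092.
p̂_st = 0.1618·0.438 + 0.1562·0.388 + 0.2433·0.284 + 0.1296·0.336 + 0.3092·0.034 ≈ 0.254609... → 0.2546.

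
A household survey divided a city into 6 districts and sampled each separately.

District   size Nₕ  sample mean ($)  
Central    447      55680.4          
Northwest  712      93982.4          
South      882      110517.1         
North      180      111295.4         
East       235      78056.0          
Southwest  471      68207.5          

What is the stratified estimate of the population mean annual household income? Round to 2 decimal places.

88753.93

N = 2927; weights Wₕ = Nₕ/N = (0.1527, 0.2433, 0.3013, 0.0615, 0.0803, 0.1609).
x̄_st = Σ Wₕ·x̄ₕ = 0.1527·55680.4 + 0.2433·93982.4 + 0.3013·110517.1 + 0.0615·111295.4 + 0.0803·78056.0 + 0.1609·68207.5 ≈ 88753.9304...
→ 88753.93.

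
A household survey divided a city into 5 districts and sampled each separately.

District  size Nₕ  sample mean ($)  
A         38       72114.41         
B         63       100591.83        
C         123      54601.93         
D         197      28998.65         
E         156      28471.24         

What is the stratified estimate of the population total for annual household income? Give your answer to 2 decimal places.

25947917.75

A: 38·72114.41 = 2740347.58
B: 63·100591.83 = 6337285.29
C: 123·54601.93 = 6716037.39
D: 197·28998.65 = 5712734.05
E: 156·28471.24 = 4441513.44
τ̂ = Σ Nₕx̄ₕ = 25947917.75.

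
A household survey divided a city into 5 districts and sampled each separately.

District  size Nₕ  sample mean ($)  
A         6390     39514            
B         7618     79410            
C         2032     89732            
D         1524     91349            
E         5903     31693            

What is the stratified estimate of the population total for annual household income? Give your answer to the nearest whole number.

1366074919

Estimate total by summing Nₕ·x̄ₕ over strata.
6390·39514 + 7618·79410 + 2032·89732 + 1524·91349 + 5903·31693 = 252494460 + 604945380 + 182335424 + 139215876 + 187083779 = 1366074919.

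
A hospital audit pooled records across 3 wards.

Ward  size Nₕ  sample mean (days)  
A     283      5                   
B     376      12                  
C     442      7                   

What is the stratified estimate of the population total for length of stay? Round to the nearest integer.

9021

Population total = Σ Nₕ·x̄ₕ (each stratum's size times its mean).
283·5 + 376·12 + 442·7 = 1415 + 4512 + 3094 = 9021.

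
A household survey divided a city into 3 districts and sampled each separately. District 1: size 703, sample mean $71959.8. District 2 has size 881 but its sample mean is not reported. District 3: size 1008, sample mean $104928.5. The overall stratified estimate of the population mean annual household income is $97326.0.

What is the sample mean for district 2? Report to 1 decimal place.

N = 703 + 881 + 1008 = 2592.
Overall total = μ·N = 97326.0·2592 = 252268992.
Subtract the known strata: 703·71959.8 + 1008·104928.5 = 156355667.4.
Remaining total for district 2: 252268992 − 156355667.4 = 95913324.6.
Divide by its size: 95913324.6 / 881 = 108868.700... → 108868.7.

108868.7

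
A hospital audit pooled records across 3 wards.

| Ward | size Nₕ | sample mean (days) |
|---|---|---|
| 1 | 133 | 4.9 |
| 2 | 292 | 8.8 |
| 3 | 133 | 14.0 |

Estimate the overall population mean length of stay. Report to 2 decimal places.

N = 558; weights Wₕ = Nₕ/N = (0.2384, 0.5233, 0.2384).
x̄_st = Σ Wₕ·x̄ₕ = 0.2384·4.9 + 0.5233·8.8 + 0.2384·14.0 ≈ 9.1099...
→ 9.11.

9.11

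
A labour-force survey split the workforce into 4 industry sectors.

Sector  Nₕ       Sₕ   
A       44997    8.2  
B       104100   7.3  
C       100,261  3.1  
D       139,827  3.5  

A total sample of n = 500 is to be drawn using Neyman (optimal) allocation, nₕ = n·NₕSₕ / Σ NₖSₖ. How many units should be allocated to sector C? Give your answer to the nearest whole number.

Σ NₕSₕ = 44997·8.2 + 104100·7.3 + 100261·3.1 + 139827·3.5 = 1929109.
Share for C: 310809.1/1929109 = 0.16112.
n_C = 500 × 0.16112 = 80.558... → 81.

81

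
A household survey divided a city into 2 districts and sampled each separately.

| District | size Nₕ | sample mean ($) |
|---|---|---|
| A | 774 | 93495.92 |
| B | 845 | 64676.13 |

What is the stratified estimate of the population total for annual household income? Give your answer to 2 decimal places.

Population total = Σ Nₕ·x̄ₕ (each stratum's size times its mean).
774·93495.92 + 845·64676.13 = 72365842.08 + 54651329.85 = 127017171.93.

127017171.93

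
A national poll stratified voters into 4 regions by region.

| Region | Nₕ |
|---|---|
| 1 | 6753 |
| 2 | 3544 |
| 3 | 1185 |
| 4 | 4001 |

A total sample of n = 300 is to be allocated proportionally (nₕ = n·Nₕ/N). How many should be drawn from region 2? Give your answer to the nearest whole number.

69

N = 6753 + 3544 + 1185 + 4001 = 15483.
n_2 = 300·3544/15483 = 68.669... → 69.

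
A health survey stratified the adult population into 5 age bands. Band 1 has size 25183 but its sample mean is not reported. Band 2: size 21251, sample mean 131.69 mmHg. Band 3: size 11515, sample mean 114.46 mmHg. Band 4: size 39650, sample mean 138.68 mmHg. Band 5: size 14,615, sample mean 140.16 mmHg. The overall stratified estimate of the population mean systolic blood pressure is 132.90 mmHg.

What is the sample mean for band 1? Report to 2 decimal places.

129.04

Σ Nₕx̄ₕ = N·μ, so 25183·x̄_1 = 112214·132.90 − (21251·131.69 + 11515·114.46 + 39650·138.68 + 14615·140.16).
= 14913240.6 − 11663651.49 = 3249589.11.
x̄_1 = 3249589.11 / 25183 = 129.0390... → 129.04.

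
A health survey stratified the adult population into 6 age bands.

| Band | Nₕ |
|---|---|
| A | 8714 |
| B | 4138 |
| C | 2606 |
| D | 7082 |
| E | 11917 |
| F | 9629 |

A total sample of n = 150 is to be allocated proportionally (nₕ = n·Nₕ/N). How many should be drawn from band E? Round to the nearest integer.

N = 8714 + 4138 + 2606 + 7082 + 11917 + 9629 = 44086.
n_E = 150·11917/44086 = 40.547... → 41.

41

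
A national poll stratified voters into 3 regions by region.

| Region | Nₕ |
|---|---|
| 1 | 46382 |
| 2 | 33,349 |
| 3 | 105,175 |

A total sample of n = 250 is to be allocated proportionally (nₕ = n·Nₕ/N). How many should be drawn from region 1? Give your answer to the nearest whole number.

63

N = 46382 + 33349 + 105175 = 184906.
n_1 = 250·46382/184906 = 62.710... → 63.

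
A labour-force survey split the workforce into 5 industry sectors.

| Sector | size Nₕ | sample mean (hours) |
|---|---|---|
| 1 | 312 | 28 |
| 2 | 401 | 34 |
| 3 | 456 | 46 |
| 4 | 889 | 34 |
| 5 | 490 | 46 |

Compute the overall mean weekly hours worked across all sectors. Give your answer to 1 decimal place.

37.7

N = 2548; weights Wₕ = Nₕ/N = (0.1224, 0.1574, 0.1790, 0.3489, 0.1923).
x̄_st = Σ Wₕ·x̄ₕ = 0.1224·28 + 0.1574·34 + 0.1790·46 + 0.3489·34 + 0.1923·46 ≈ 37.721...
→ 37.7.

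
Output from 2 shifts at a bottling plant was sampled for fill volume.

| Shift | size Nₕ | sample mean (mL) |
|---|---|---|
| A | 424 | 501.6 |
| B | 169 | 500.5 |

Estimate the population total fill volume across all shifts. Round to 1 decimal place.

Population total = Σ Nₕ·x̄ₕ (each stratum's size times its mean).
424·501.6 + 169·500.5 = 212678.4 + 84584.5 = 297262.9.

297262.9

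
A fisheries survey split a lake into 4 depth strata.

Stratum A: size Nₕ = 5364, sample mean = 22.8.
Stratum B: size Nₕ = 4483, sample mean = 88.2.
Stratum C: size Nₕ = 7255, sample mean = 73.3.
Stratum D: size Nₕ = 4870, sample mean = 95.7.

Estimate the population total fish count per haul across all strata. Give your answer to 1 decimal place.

Estimate total by summing Nₕ·x̄ₕ over strata.
5364·22.8 + 4483·88.2 + 7255·73.3 + 4870·95.7 = 122299.2 + 395400.6 + 531791.5 + 466059 = 1515550.3.

1515550.3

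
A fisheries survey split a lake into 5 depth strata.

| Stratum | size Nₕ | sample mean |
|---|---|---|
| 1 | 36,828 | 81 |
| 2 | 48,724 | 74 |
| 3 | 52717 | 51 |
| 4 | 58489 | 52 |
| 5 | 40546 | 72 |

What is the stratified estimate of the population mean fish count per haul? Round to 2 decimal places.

64.21

x̄_st = (Σ Nₕx̄ₕ) / (Σ Nₕ) = (36828·81 + 48724·74 + 52717·51 + 58489·52 + 40546·72) / 237304
= 15237951 / 237304 = 64.2128... → 64.21.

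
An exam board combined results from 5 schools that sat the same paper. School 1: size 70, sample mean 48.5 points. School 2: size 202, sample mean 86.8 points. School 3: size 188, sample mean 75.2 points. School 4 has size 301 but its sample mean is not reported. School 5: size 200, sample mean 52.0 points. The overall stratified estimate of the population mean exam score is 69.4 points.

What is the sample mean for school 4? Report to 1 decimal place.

N = 70 + 202 + 188 + 301 + 200 = 961.
Overall total = μ·N = 69.4·961 = 66693.4.
Subtract the known strata: 70·48.5 + 202·86.8 + 188·75.2 + 200·52.0 = 45466.2.
Remaining total for school 4: 66693.4 − 45466.2 = 21227.2.
Divide by its size: 21227.2 / 301 = 70.522... → 70.5.

70.5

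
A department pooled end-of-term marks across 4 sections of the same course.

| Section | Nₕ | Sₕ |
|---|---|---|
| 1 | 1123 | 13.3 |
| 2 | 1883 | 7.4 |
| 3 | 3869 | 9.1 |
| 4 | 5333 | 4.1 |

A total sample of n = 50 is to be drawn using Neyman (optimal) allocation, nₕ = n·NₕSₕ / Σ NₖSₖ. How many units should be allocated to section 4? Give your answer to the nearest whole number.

13

Σ NₕSₕ = 1123·13.3 + 1883·7.4 + 3869·9.1 + 5333·4.1 = 85943.3.
Share for 4: 21865.3/85943.3 = 0.25442.
n_4 = 50 × 0.25442 = 12.721... → 13.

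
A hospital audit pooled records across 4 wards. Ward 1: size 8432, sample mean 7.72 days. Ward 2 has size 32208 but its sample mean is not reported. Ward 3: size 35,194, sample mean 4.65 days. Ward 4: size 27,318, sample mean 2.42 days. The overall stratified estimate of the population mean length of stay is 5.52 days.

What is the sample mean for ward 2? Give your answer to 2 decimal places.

N = 8432 + 32208 + 35194 + 27318 = 103152.
Overall total = μ·N = 5.52·103152 = 569399.04.
Subtract the known strata: 8432·7.72 + 35194·4.65 + 27318·2.42 = 294856.7.
Remaining total for ward 2: 569399.04 − 294856.7 = 274542.34.
Divide by its size: 274542.34 / 32208 = 8.5240... → 8.52.

8.52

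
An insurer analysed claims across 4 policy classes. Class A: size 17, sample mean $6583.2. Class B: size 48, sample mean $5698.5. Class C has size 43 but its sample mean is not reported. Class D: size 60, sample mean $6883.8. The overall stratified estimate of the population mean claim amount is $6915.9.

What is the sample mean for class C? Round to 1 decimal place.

8451.2

Σ Nₕx̄ₕ = N·μ, so 43·x̄_C = 168·6915.9 − (17·6583.2 + 48·5698.5 + 60·6883.8).
= 1161871.2 − 798470.4 = 363400.8.
x̄_C = 363400.8 / 43 = 8451.181... → 8451.2.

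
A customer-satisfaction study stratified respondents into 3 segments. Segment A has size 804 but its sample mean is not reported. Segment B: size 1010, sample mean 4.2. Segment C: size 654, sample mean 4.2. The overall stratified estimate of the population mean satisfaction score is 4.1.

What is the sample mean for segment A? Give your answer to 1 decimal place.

N = 804 + 1010 + 654 = 2468.
Overall total = μ·N = 4.1·2468 = 10118.8.
Subtract the known strata: 1010·4.2 + 654·4.2 = 6988.8.
Remaining total for segment A: 10118.8 − 6988.8 = 3130.
Divide by its size: 3130 / 804 = 3.893... → 3.9.

3.9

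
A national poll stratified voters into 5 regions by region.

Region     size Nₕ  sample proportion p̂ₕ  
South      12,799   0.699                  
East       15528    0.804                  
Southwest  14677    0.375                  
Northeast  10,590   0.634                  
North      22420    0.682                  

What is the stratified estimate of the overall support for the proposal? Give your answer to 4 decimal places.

0.6438

N = 12799 + 15528 + 14677 + 10590 + 22420 = 76014.
Overall proportion = Σ (Nₕ/N)·p̂ₕ.
Σ Nₕp̂ₕ = 8946.501 + 12484.512 + 5503.875 + 6714.06 + 15290.44 = 48939.388.
48939.388 / 76014 = 0.643821... → 0.6438.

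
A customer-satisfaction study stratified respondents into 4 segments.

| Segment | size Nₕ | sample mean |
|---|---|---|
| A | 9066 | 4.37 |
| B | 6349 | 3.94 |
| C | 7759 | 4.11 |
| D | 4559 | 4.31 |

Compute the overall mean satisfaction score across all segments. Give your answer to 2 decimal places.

4.19

x̄_st = (Σ Nₕx̄ₕ) / (Σ Nₕ) = (9066·4.37 + 6349·3.94 + 7759·4.11 + 4559·4.31) / 27733
= 116172.26 / 27733 = 4.1890... → 4.19.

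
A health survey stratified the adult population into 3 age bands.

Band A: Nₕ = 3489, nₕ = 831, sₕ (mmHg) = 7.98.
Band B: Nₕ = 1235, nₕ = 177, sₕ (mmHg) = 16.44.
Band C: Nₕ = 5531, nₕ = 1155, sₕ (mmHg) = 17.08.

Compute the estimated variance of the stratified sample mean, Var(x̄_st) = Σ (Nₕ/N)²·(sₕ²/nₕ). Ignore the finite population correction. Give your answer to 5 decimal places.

0.10449

N = 10255; Wₕ = Nₕ/N.
band A: (3489/10255)²·7.98²/831 = 0.00887024
band B: (1235/10255)²·16.44²/177 = 0.02214588
band C: (5531/10255)²·17.08²/1155 = 0.07347333
Sum = 0.10448945 → 0.10449.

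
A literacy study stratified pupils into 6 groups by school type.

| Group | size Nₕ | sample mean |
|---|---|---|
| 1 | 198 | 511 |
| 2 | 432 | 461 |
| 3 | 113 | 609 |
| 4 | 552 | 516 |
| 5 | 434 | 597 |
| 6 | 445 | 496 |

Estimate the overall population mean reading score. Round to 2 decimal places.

521.53

N = 198 + 432 + 113 + 552 + 434 + 445 = 2174.
The stratified mean weights each stratum mean by its population share Nₕ/N.
Σ Nₕx̄ₕ = 198·511 + 432·461 + 113·609 + 552·516 + 434·597 + 445·496 = 101178 + 199152 + 68817 + 284832 + 259098 + 220720 = 1133797.
Divide by N: 1133797 / 2174 = 521.5258... → 521.53.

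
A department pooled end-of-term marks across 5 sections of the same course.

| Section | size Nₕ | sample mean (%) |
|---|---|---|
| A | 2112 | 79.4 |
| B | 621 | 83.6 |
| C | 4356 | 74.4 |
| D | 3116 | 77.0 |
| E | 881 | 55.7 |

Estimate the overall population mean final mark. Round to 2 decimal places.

x̄_st = (Σ Nₕx̄ₕ) / (Σ Nₕ) = (2112·79.4 + 621·83.6 + 4356·74.4 + 3116·77.0 + 881·55.7) / 11086
= 832698.5 / 11086 = 75.1126... → 75.11.

75.11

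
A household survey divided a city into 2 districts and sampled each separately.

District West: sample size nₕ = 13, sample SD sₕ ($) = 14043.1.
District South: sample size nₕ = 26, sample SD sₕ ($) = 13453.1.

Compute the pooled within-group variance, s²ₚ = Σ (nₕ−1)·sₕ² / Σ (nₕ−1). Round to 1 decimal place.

West: (13−1)·14043.1² = 12·197208657.61 = 2366503891.32
South: (26−1)·13453.1² = 25·180985899.61 = 4524647490.25
Numerator = 6891151381.57; denominator = Σ(nₕ−1) = 37.
s²ₚ = 6891151381.57/37 = 186247334.637... → 186247334.6.

186247334.6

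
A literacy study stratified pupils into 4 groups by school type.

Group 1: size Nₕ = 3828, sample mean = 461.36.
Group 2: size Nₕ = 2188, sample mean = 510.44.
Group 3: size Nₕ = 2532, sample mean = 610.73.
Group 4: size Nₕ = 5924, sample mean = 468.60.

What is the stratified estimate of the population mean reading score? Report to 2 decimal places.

N = 3828 + 2188 + 2532 + 5924 = 14472.
The stratified mean weights each stratum mean by its population share Nₕ/N.
Σ Nₕx̄ₕ = 3828·461.36 + 2188·510.44 + 2532·610.73 + 5924·468.60 = 1766086.08 + 1116842.72 + 1546368.36 + 2775986.4 = 7205283.56.
Divide by N: 7205283.56 / 14472 = 497.8775... → 497.88.

497.88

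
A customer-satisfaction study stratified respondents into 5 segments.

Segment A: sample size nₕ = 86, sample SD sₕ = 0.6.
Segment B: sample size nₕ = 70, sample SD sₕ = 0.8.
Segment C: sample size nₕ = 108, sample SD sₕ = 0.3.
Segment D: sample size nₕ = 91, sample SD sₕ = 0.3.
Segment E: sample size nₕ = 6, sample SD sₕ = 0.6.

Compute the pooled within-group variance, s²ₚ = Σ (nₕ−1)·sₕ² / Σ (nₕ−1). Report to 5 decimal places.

A: (86−1)·0.6² = 85·0.36 = 30.6
B: (70−1)·0.8² = 69·0.64 = 44.16
C: (108−1)·0.3² = 107·0.09 = 9.63
D: (91−1)·0.3² = 90·0.09 = 8.1
E: (6−1)·0.6² = 5·0.36 = 1.8
Numerator = 94.29; denominator = Σ(nₕ−1) = 356.
s²ₚ = 94.29/356 = 0.2648596... → 0.26486.

0.26486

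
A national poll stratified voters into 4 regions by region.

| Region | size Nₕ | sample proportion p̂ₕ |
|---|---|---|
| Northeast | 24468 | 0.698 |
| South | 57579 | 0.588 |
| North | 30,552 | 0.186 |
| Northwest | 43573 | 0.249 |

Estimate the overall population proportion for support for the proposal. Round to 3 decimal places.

0.432

Wₕ = Nₕ/N with N = 156172: 0.1567, 0.3687, 0.1956, 0.2790.
p̂_st = 0.1567·0.698 + 0.3687·0.588 + 0.1956·0.186 + 0.2790·0.249 ≈ 0.43201... → 0.432.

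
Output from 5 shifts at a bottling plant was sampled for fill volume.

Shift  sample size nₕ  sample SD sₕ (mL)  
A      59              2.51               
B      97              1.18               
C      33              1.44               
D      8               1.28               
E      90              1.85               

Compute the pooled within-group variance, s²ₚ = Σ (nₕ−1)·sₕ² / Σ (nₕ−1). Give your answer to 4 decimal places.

A: (59−1)·2.51² = 58·6.3001 = 365.4058
B: (97−1)·1.18² = 96·1.3924 = 133.6704
C: (33−1)·1.44² = 32·2.0736 = 66.3552
D: (8−1)·1.28² = 7·1.6384 = 11.4688
E: (90−1)·1.85² = 89·3.4225 = 304.6025
Numerator = 881.5027; denominator = Σ(nₕ−1) = 282.
s²ₚ = 881.5027/282 = 3.125896... → 3.1259.

3.1259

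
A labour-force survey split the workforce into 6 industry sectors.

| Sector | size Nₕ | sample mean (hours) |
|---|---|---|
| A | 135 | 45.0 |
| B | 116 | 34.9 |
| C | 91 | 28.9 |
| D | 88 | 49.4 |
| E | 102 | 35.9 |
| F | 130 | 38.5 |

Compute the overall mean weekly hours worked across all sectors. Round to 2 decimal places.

38.92

N = 135 + 116 + 91 + 88 + 102 + 130 = 662.
Overall mean = Σ (Nₕ/N)·x̄ₕ — weight by population share, not a simple average.
Σ Nₕx̄ₕ = 135·45.0 + 116·34.9 + 91·28.9 + 88·49.4 + 102·35.9 + 130·38.5 = 6075 + 4048.4 + 2629.9 + 4347.2 + 3661.8 + 5005 = 25767.3.
Divide by N: 25767.3 / 662 = 38.9234... → 38.92.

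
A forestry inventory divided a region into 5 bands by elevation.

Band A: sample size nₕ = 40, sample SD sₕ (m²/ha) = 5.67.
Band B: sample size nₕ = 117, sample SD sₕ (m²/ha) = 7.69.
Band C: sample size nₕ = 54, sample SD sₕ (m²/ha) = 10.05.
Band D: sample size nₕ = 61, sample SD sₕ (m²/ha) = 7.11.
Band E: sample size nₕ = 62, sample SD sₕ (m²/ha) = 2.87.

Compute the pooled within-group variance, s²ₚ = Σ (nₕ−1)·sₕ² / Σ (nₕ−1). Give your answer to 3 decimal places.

51.679

Degrees of freedom: 39 + 116 + 53 + 60 + 61 = 329.
Σ(nₕ−1)sₕ² = 39·32.1489 + 116·59.1361 + 53·101.0025 + 60·50.5521 + 61·8.2369 = 17002.3041.
s²ₚ = 17002.3041 / 329 = 51.67874... → 51.679.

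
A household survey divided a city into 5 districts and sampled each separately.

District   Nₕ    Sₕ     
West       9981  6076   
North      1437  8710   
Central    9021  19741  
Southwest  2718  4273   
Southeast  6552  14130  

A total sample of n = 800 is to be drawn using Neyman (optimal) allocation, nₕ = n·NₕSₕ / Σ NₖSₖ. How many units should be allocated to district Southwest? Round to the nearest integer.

26

Σ NₕSₕ = 9981·6076 + 1437·8710 + 9021·19741 + 2718·4273 + 6552·14130 = 355438161.
Share for Southwest: 11614014/355438161 = 0.03268.
n_Southwest = 800 × 0.03268 = 26.140... → 26.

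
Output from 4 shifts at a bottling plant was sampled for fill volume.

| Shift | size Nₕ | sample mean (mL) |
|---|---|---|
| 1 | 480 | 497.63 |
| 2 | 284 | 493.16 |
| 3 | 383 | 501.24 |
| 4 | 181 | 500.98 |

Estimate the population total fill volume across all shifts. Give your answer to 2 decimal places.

1: 480·497.63 = 238862.4
2: 284·493.16 = 140057.44
3: 383·501.24 = 191974.92
4: 181·500.98 = 90677.38
τ̂ = Σ Nₕx̄ₕ = 661572.14.

661572.14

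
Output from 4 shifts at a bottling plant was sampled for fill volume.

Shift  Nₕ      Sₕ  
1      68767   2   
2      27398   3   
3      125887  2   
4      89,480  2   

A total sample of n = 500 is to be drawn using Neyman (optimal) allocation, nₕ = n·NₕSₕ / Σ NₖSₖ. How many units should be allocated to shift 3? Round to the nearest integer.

1: NₕSₕ = 68767·2 = 137534
2: NₕSₕ = 27398·3 = 82194
3: NₕSₕ = 125887·2 = 251774
4: NₕSₕ = 89480·2 = 178960
Σ NₕSₕ = 650462.
n_3 = 500·251774/650462 = 193.535... → 194.

194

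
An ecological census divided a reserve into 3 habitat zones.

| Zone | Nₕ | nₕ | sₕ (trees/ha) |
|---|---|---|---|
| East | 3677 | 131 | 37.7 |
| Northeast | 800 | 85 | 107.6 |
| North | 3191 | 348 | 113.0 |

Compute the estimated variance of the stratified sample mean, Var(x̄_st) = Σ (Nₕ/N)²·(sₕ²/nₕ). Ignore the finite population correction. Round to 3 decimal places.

N = 7668. Term for each stratum: Wₕ²sₕ²/nₕ.
Var(x̄_st) = 2.494793 + 1.482591 + 6.354290 = 10.331674 → 10.332.

10.332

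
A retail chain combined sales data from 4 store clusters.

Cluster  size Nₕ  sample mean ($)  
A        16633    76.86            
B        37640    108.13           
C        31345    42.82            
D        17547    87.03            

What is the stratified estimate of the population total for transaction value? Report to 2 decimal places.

Population total = Σ Nₕ·x̄ₕ (each stratum's size times its mean).
16633·76.86 + 37640·108.13 + 31345·42.82 + 17547·87.03 = 1278412.38 + 4070013.2 + 1342192.9 + 1527115.41 = 8217733.89.

8217733.89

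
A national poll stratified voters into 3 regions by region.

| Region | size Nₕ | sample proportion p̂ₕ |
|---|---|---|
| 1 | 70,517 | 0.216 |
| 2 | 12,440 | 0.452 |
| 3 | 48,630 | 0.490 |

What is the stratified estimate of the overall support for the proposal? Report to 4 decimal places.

0.3396

N = 70517 + 12440 + 48630 = 131587.
Overall proportion = Σ (Nₕ/N)·p̂ₕ.
Σ Nₕp̂ₕ = 15231.672 + 5622.88 + 23828.7 = 44683.252.
44683.252 / 131587 = 0.339572... → 0.3396.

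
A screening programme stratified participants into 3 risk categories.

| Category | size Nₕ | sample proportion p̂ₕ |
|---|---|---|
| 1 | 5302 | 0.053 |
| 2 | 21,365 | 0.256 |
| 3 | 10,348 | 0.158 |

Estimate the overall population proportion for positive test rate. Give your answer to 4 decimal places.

0.1995

Wₕ = Nₕ/N with N = 37015: 0.1432, 0.5772, 0.2796.
p̂_st = 0.1432·0.053 + 0.5772·0.256 + 0.2796·0.158 ≈ 0.199525... → 0.1995.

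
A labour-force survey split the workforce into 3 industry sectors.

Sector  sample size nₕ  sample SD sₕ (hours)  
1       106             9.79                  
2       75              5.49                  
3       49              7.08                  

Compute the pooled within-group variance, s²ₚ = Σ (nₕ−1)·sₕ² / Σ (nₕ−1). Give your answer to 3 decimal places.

64.758

Degrees of freedom: 105 + 74 + 48 = 227.
Σ(nₕ−1)sₕ² = 105·95.8441 + 74·30.1401 + 48·50.1264 = 14700.0651.
s²ₚ = 14700.0651 / 227 = 64.75800... → 64.758.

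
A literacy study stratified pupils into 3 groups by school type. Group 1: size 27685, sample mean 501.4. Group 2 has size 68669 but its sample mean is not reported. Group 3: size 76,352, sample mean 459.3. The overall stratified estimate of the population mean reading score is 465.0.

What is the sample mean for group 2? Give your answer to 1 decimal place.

456.7

Σ Nₕx̄ₕ = N·μ, so 68669·x̄_2 = 172706·465.0 − (27685·501.4 + 76352·459.3).
= 80308290 − 48949732.6 = 31358557.4.
x̄_2 = 31358557.4 / 68669 = 456.663... → 456.7.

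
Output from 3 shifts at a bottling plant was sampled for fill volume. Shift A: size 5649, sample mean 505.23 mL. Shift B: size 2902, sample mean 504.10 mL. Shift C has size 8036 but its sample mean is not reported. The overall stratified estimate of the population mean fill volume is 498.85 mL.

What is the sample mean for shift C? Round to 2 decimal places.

Σ Nₕx̄ₕ = N·μ, so 8036·x̄_C = 16587·498.85 − (5649·505.23 + 2902·504.10).
= 8274424.95 − 4316942.47 = 3957482.48.
x̄_C = 3957482.48 / 8036 = 492.4692... → 492.47.

492.47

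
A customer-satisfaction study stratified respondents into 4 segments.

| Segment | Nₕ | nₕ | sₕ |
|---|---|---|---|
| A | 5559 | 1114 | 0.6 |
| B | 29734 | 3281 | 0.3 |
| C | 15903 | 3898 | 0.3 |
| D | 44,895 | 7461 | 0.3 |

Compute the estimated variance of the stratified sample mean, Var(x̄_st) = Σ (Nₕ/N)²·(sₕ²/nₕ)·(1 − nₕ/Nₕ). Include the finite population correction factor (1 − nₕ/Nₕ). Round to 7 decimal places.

0.0000059

N = 96091; Wₕ = Nₕ/N.
segment A: (5559/96091)²·0.6²/1114·(1 − 1114/5559) = 0.0000008648
segment B: (29734/96091)²·0.3²/3281·(1 − 3281/29734) = 0.0000023367
segment C: (15903/96091)²·0.3²/3898·(1 − 3898/15903) = 0.0000004774
segment D: (44895/96091)²·0.3²/7461·(1 − 7461/44895) = 0.0000021956
Sum = 0.0000058744 → 0.0000059.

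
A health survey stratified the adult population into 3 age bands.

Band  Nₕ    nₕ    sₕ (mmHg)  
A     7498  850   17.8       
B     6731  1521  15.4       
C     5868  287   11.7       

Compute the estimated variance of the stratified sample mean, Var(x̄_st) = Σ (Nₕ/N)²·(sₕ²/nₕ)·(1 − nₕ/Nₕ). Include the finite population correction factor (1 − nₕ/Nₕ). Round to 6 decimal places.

0.098217

N = 20097. Term for each stratum: Wₕ²sₕ²/nₕ·(1−nₕ/Nₕ).
Var(x̄_st) = 0.046003943 + 0.013538392 + 0.038674926 = 0.098217261 → 0.098217.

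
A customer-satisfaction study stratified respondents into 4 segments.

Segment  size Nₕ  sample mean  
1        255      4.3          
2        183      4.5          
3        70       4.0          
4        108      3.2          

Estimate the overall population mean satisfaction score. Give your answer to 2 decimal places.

N = 255 + 183 + 70 + 108 = 616.
Weight each subgroup mean by Nₕ/N and sum.
Σ Nₕx̄ₕ = 255·4.3 + 183·4.5 + 70·4.0 + 108·3.2 = 1096.5 + 823.5 + 280 + 345.6 = 2545.6.
Divide by N: 2545.6 / 616 = 4.1325... → 4.13.

4.13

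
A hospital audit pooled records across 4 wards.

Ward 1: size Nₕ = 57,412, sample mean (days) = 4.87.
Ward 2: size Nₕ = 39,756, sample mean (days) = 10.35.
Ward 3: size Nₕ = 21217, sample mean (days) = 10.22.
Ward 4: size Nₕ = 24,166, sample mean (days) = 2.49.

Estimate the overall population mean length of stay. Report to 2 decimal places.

N = 142551; weights Wₕ = Nₕ/N = (0.4027, 0.2789, 0.1488, 0.1695).
x̄_st = Σ Wₕ·x̄ₕ = 0.4027·4.87 + 0.2789·10.35 + 0.1488·10.22 + 0.1695·2.49 ≈ 6.7911...
→ 6.79.

6.79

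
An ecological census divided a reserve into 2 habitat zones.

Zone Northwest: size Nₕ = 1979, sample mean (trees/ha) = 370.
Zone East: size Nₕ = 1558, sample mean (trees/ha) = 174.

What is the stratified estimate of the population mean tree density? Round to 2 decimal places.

283.66

N = 1979 + 1558 = 3537.
The stratified mean weights each stratum mean by its population share Nₕ/N.
Σ Nₕx̄ₕ = 1979·370 + 1558·174 = 732230 + 271092 = 1003322.
Divide by N: 1003322 / 3537 = 283.6647... → 283.66.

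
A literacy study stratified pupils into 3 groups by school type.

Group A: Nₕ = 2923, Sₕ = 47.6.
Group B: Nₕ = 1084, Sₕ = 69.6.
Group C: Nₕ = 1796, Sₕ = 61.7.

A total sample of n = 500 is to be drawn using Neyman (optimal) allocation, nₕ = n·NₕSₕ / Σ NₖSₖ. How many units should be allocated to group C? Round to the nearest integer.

Σ NₕSₕ = 2923·47.6 + 1084·69.6 + 1796·61.7 = 325394.4.
Share for C: 110813.2/325394.4 = 0.34055.
n_C = 500 × 0.34055 = 170.275... → 170.

170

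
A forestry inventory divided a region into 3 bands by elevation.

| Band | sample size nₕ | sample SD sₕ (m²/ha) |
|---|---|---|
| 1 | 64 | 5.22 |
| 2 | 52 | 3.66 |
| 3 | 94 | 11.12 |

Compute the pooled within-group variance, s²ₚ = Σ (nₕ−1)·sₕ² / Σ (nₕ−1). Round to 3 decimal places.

Degrees of freedom: 63 + 51 + 93 = 207.
Σ(nₕ−1)sₕ² = 63·27.2484 + 51·13.3956 + 93·123.6544 = 13899.684.
s²ₚ = 13899.684 / 207 = 67.14823... → 67.148.

67.148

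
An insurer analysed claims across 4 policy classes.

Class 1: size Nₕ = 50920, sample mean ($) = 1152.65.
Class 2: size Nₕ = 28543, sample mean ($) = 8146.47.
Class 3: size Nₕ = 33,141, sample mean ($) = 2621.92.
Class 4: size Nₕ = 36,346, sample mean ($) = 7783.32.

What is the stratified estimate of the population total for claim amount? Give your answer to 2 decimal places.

661003230.65

1: 50920·1152.65 = 58692938
2: 28543·8146.47 = 232524693.21
3: 33141·2621.92 = 86893050.72
4: 36346·7783.32 = 282892548.72
τ̂ = Σ Nₕx̄ₕ = 661003230.65.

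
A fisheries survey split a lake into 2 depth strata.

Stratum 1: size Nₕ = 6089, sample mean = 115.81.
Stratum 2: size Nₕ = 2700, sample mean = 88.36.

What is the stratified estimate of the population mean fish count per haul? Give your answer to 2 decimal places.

x̄_st = (Σ Nₕx̄ₕ) / (Σ Nₕ) = (6089·115.81 + 2700·88.36) / 8789
= 943739.09 / 8789 = 107.3773... → 107.38.

107.38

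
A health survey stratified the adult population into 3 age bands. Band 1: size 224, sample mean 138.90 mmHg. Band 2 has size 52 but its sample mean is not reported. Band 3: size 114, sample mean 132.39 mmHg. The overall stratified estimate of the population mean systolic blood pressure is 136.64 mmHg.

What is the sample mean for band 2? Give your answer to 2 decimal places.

136.22

N = 224 + 52 + 114 = 390.
Overall total = μ·N = 136.64·390 = 53289.6.
Subtract the known strata: 224·138.90 + 114·132.39 = 46206.06.
Remaining total for band 2: 53289.6 − 46206.06 = 7083.54.
Divide by its size: 7083.54 / 52 = 136.2219... → 136.22.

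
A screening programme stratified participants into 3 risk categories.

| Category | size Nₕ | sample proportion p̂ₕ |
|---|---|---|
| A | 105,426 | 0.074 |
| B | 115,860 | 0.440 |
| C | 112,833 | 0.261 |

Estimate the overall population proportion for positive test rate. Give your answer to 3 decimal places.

0.264

N = 105426 + 115860 + 112833 = 334119.
Overall proportion = Σ (Nₕ/N)·p̂ₕ.
Σ Nₕp̂ₕ = 7801.524 + 50978.4 + 29449.413 = 88229.337.
88229.337 / 334119 = 0.26407... → 0.264.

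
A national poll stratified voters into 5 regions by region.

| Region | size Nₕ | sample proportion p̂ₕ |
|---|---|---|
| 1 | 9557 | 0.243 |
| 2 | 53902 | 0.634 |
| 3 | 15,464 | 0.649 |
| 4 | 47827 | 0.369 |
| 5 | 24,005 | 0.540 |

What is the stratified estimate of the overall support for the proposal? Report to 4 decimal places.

0.5117

N = 9557 + 53902 + 15464 + 47827 + 24005 = 150755.
Overall proportion = Σ (Nₕ/N)·p̂ₕ.
Σ Nₕp̂ₕ = 2322.351 + 34173.868 + 10036.136 + 17648.163 + 12962.7 = 77143.218.
77143.218 / 150755 = 0.511713... → 0.5117.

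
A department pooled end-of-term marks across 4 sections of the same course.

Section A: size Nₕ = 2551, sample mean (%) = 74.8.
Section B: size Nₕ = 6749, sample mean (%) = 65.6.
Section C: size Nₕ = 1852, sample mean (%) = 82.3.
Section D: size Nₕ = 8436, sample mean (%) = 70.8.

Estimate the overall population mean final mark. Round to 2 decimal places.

70.62

x̄_st = (Σ Nₕx̄ₕ) / (Σ Nₕ) = (2551·74.8 + 6749·65.6 + 1852·82.3 + 8436·70.8) / 19588
= 1383237.6 / 19588 = 70.6166... → 70.62.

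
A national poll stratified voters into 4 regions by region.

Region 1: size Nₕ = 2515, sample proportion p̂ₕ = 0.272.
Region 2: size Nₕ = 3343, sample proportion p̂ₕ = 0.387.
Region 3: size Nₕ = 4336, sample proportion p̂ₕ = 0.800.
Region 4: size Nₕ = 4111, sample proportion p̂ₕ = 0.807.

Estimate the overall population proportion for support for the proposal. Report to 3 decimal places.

N = 2515 + 3343 + 4336 + 4111 = 14305.
Overall proportion = Σ (Nₕ/N)·p̂ₕ.
Σ Nₕp̂ₕ = 684.08 + 1293.741 + 3468.8 + 3317.577 = 8764.198.
8764.198 / 14305 = 0.61267... → 0.613.

0.613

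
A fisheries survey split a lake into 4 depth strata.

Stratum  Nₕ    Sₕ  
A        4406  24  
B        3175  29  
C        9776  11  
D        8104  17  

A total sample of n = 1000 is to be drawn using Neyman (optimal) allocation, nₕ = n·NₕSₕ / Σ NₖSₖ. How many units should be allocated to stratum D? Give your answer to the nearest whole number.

311

Σ NₕSₕ = 4406·24 + 3175·29 + 9776·11 + 8104·17 = 443123.
Share for D: 137768/443123 = 0.31090.
n_D = 1000 × 0.31090 = 310.902... → 311.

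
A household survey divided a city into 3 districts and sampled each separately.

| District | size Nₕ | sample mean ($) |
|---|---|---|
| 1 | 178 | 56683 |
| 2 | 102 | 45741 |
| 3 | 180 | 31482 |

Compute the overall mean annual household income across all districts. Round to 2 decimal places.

x̄_st = (Σ Nₕx̄ₕ) / (Σ Nₕ) = (178·56683 + 102·45741 + 180·31482) / 460
= 20421916 / 460 = 44395.4696... → 44395.47.

44395.47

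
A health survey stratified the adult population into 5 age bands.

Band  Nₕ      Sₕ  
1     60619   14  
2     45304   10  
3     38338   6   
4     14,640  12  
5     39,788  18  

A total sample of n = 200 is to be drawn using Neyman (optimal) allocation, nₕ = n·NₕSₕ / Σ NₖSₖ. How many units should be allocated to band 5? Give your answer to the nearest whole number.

1: NₕSₕ = 60619·14 = 848666
2: NₕSₕ = 45304·10 = 453040
3: NₕSₕ = 38338·6 = 230028
4: NₕSₕ = 14640·12 = 175680
5: NₕSₕ = 39788·18 = 716184
Σ NₕSₕ = 2423598.
n_5 = 200·716184/2423598 = 59.101... → 59.

59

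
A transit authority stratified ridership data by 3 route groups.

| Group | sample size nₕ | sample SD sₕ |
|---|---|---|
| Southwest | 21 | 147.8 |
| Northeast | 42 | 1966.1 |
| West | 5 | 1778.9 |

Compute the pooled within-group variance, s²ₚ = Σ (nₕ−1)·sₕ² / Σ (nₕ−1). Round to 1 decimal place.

2639728.5

Southwest: (21−1)·147.8² = 20·21844.84 = 436896.8
Northeast: (42−1)·1966.1² = 41·3865549.21 = 158487517.61
West: (5−1)·1778.9² = 4·3164485.21 = 12657940.84
Numerator = 171582355.25; denominator = Σ(nₕ−1) = 65.
s²ₚ = 171582355.25/65 = 2639728.542... → 2639728.5.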